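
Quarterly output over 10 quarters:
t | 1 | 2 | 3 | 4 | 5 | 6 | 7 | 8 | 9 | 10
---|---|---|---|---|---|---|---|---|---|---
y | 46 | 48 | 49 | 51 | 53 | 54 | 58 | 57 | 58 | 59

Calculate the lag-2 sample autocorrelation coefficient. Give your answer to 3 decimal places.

0.447

Mean ȳ = (46 + 48 + 49 + 51 + 53 + 54 + 58 + 57 + 58 + 59)/10 = 53.3000
Numerator Σ_{t=1}^{8}(y_t−ȳ)(y_{t+2}−ȳ) = 87.6200
Denominator Σ(y_t−ȳ)² = 196.1000
r_2 = 87.6200 / 196.1000 = 0.447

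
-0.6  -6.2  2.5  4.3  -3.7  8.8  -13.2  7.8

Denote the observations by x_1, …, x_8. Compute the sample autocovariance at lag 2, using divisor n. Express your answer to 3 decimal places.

14.794

Mean x̄ = (-0.6 − 6.2 + 2.5 + 4.3 − 3.7 + 8.8 − 13.2 + 7.8)/8 = -0.0375
Deviations: -0.5625, -6.1625, 2.5375, 4.3375, -3.6625, 8.8375, -13.1625, 7.8375
Σ_{t=1}^{6}(x_t−x̄)(x_{t+2}−x̄) = 118.3534
γ_2 = 118.3534 / 8 = 14.794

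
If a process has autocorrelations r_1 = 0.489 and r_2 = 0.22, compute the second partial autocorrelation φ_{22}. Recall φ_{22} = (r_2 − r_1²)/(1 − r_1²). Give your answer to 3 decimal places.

-0.025

φ_{22} = (r_2 − r_1²) / (1 − r_1²)
r_1² = (0.489)² = 0.239121
Numerator = 0.22 − 0.2391 = -0.0191; denominator = 1 − 0.2391 = 0.7609
φ_{22} = -0.0191 / 0.7609 = -0.025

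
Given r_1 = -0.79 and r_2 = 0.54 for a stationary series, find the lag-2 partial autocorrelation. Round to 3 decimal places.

φ_{22} = (r_2 − r_1²) / (1 − r_1²)
r_1² = (-0.79)² = 0.6241
Numerator = 0.54 − 0.6241 = -0.0841; denominator = 1 − 0.6241 = 0.3759
φ_{22} = -0.0841 / 0.3759 = -0.224

-0.224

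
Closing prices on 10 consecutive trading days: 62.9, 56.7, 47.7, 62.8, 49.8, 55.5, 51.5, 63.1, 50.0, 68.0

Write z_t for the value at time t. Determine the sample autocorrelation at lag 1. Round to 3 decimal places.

-0.522

Mean z̄ = (62.9 + 56.7 + 47.7 + 62.8 + 49.8 + 55.5 + 51.5 + 63.1 + 50.0 + 68.0)/10 = 56.8000
Numerator Σ_{t=1}^{9}(z_t−z̄)(z_{t+1}−z̄) = -232.7000
Denominator Σ(z_t−z̄)² = 446.1800
r_1 = -232.7000 / 446.1800 = -0.522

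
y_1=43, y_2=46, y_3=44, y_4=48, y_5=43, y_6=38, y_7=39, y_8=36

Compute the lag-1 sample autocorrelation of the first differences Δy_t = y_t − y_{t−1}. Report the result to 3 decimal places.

-0.305

First differences Δy: 3, -2, 4, -5, -5, 1, -3
Mean of differences = -1.0000
Numerator Σ(Δy_t−Δȳ)(Δy_{t+1}−Δȳ) = -25.0000
Denominator Σ(Δy_t−Δȳ)² = 82.0000
r_1(Δy) = -25.0000 / 82.0000 = -0.305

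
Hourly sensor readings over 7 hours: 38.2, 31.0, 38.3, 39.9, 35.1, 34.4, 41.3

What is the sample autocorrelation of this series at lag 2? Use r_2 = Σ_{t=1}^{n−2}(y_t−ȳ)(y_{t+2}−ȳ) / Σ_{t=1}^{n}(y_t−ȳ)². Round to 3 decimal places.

-0.443

Mean ȳ = (38.2 + 31.0 + 38.3 + 39.9 + 35.1 + 34.4 + 41.3)/7 = 36.8857
Deviations from mean: 1.3143, -5.8857, 1.4143, 3.0143, -1.7857, -2.4857, 4.4143
Numerator Σ_{t=1}^{5}(y_t−ȳ)(y_{t+2}−ȳ) = -33.7833
Denominator Σ(y_t−ȳ)² = 76.3086
r_2 = -33.7833 / 76.3086 = -0.443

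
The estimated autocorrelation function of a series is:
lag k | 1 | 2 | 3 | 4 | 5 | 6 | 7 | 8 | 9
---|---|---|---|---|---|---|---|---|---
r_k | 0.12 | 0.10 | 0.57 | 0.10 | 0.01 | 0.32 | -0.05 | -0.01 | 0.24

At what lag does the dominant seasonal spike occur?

3

The largest autocorrelation is r_3 = 0.57, with weaker echoes at lags 6 (0.32) and 9 (0.24); the remaining lags stay at or below 0.12.
The dominant spike at lag 3 indicates a seasonal period of 3.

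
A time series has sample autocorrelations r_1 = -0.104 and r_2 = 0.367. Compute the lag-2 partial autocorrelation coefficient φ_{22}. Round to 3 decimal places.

0.360

φ_{22} = (r_2 − r_1²) / (1 − r_1²)
r_1² = (-0.104)² = 0.010816
Numerator = 0.367 − 0.0108 = 0.3562; denominator = 1 − 0.0108 = 0.9892
φ_{22} = 0.3562 / 0.9892 = 0.360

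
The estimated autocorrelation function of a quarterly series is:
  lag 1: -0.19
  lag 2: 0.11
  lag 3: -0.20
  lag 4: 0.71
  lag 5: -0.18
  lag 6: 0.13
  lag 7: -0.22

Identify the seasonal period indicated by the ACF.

4

The largest autocorrelation is r_4 = 0.71; the remaining lags stay at or below 0.13.
The dominant spike at lag 4 indicates a seasonal period of 4.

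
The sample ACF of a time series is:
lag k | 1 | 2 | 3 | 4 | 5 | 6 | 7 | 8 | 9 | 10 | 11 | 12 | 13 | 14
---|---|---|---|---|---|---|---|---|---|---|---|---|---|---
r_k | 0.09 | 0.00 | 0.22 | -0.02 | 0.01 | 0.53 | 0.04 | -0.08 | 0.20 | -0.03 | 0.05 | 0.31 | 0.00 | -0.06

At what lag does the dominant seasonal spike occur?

6

The largest autocorrelation is r_6 = 0.53, with a weaker echo at lag 12 (0.31); the remaining lags stay at or below 0.22.
The dominant spike at lag 6 indicates a seasonal period of 6.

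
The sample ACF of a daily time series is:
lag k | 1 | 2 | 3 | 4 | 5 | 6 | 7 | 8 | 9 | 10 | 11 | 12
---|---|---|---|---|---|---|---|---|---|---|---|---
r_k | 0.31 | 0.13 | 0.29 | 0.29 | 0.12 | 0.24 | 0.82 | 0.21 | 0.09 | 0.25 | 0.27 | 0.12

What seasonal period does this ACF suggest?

7

The largest autocorrelation is r_7 = 0.82; the remaining lags stay at or below 0.31. The elevated value at lag 1 (0.31), dropping to 0.13 at lag 2, reflects decaying short-term dependence rather than seasonality.
The dominant spike at lag 7 indicates a seasonal period of 7.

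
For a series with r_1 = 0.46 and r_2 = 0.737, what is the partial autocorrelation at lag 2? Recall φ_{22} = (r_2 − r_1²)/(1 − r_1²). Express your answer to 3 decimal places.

0.666

φ_{22} = (r_2 − r_1²) / (1 − r_1²)
r_1² = (0.46)² = 0.2116
Numerator = 0.737 − 0.2116 = 0.5254; denominator = 1 − 0.2116 = 0.7884
φ_{22} = 0.5254 / 0.7884 = 0.666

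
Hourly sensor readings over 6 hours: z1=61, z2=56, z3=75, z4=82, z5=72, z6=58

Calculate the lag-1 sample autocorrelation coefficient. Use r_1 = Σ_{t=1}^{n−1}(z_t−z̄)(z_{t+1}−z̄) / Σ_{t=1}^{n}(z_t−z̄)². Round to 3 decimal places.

Mean z̄ = (61 + 56 + 75 + 82 + 72 + 58)/6 = 67.3333
Deviations from mean: -6.3333, -11.3333, 7.6667, 14.6667, 4.6667, -9.3333
Σ(z_t−z̄)(z_{t+1}−z̄) = (71.7778) + (-86.8889) + (112.4444) + (68.4444) + (-43.5556) = 122.2222
Denominator Σ(z_t−z̄)² = 551.3333
r_1 = 122.2222 / 551.3333 = 0.222

0.222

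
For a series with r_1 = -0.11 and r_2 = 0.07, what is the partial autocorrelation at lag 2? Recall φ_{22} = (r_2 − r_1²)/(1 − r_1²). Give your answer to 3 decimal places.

φ_{22} = (r_2 − r_1²) / (1 − r_1²)
r_1² = (-0.11)² = 0.0121
Numerator = 0.07 − 0.0121 = 0.0579; denominator = 1 − 0.0121 = 0.9879
φ_{22} = 0.0579 / 0.9879 = 0.059

0.059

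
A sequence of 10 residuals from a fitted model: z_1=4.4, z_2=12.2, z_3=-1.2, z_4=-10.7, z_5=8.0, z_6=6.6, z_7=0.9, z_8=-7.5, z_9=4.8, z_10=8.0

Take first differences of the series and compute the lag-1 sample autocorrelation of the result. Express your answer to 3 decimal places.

First differences Δz: 7.8, -13.4, -9.5, 18.7, -1.4, -5.7, -8.4, 12.3, 3.2
Mean of differences = 0.4000
Numerator Σ(Δz_t−Δz̄)(Δz_{t+1}−Δz̄) = -186.3500
Denominator Σ(Δz_t−Δz̄)² = 945.4400
r_1(Δz) = -186.3500 / 945.4400 = -0.197

-0.197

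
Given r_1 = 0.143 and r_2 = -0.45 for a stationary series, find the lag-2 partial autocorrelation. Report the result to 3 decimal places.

-0.480

φ_{22} = (r_2 − r_1²) / (1 − r_1²)
r_1² = (0.143)² = 0.020449
Numerator = -0.45 − 0.0204 = -0.4704; denominator = 1 − 0.0204 = 0.9796
φ_{22} = -0.4704 / 0.9796 = -0.480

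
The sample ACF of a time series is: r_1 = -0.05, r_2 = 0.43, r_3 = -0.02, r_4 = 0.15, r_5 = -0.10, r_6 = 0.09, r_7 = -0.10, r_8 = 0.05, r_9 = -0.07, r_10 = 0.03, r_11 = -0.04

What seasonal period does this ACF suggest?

2

The largest autocorrelation is r_2 = 0.43, with a weaker echo at lag 4 (0.15); the remaining lags stay at or below 0.09.
The dominant spike at lag 2 indicates a seasonal period of 2.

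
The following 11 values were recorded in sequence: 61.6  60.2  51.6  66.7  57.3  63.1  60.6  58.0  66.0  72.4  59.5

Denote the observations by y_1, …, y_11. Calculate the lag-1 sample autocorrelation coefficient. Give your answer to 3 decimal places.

-0.179

Mean ȳ = (61.6 + 60.2 + 51.6 + 66.7 + 57.3 + 63.1 + 60.6 + 58.0 + 66.0 + 72.4 + 59.5)/11 = 61.5455
Numerator Σ_{t=1}^{10}(y_t−ȳ)(y_{t+1}−ȳ) = -54.2012
Denominator Σ(y_t−ȳ)² = 303.0473
r_1 = -54.2012 / 303.0473 = -0.179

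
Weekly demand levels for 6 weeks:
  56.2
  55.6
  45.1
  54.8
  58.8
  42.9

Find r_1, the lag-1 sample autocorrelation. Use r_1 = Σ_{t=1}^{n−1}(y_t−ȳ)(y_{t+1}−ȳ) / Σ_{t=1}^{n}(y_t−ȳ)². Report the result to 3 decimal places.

Mean ȳ = (56.2 + 55.6 + 45.1 + 54.8 + 58.8 + 42.9)/6 = 52.2333
Deviations from mean: 3.9667, 3.3667, -7.1333, 2.5667, 6.5667, -9.3333
Σ(y_t−ȳ)(y_{t+1}−ȳ) = (13.3544) + (-24.0156) + (-18.3089) + (16.8544) + (-61.2889) = -73.4044
Denominator Σ(y_t−ȳ)² = 214.7733
r_1 = -73.4044 / 214.7733 = -0.342

-0.342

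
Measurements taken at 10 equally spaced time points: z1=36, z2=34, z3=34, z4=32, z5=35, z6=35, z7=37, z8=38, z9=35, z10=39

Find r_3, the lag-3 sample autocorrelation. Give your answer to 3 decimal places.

Mean z̄ = (36 + 34 + 34 + 32 + 35 + 35 + 37 + 38 + 35 + 39)/10 = 35.5000
Numerator Σ_{t=1}^{7}(z_t−z̄)(z_{t+3}−z̄) = -1.2500
Denominator Σ(z_t−z̄)² = 38.5000
r_3 = -1.2500 / 38.5000 = -0.032

-0.032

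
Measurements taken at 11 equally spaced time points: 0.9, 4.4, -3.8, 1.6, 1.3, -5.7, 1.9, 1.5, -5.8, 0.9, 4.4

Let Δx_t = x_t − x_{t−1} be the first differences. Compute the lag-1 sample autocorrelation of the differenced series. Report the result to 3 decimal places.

First differences Δx: 3.5, -8.2, 5.4, -0.3, -7.0, 7.6, -0.4, -7.3, 6.7, 3.5
Mean of differences = 0.3500
Numerator Σ(Δx_t−Δx̄)(Δx_{t+1}−Δx̄) = -150.1775
Denominator Σ(Δx_t−Δx̄)² = 324.8650
r_1(Δx) = -150.1775 / 324.8650 = -0.462

-0.462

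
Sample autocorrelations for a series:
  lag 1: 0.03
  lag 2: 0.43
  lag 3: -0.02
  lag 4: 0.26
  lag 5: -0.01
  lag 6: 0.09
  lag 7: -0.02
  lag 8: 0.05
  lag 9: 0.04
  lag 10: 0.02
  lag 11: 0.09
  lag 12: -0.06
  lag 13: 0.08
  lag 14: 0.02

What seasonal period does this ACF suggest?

2

The largest autocorrelation is r_2 = 0.43, with a weaker echo at lag 4 (0.26); the remaining lags stay at or below 0.09.
The dominant spike at lag 2 indicates a seasonal period of 2.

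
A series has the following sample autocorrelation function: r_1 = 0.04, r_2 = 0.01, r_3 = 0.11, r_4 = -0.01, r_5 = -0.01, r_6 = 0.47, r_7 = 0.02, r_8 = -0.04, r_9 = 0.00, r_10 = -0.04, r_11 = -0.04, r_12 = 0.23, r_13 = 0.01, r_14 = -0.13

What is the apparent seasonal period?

The largest autocorrelation is r_6 = 0.47, with a weaker echo at lag 12 (0.23); the remaining lags stay at or below 0.11.
The dominant spike at lag 6 indicates a seasonal period of 6.

6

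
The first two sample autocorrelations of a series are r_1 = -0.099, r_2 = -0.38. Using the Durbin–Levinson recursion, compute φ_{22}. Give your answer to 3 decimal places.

-0.394

φ_{22} = (r_2 − r_1²) / (1 − r_1²)
r_1² = (-0.099)² = 0.009801
Numerator = -0.38 − 0.0098 = -0.3898; denominator = 1 − 0.0098 = 0.9902
φ_{22} = -0.3898 / 0.9902 = -0.394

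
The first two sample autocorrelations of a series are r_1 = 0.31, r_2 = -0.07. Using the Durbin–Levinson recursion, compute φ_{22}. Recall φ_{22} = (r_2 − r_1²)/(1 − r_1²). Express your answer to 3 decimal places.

-0.184

φ_{22} = (r_2 − r_1²) / (1 − r_1²)
r_1² = (0.31)² = 0.0961
Numerator = -0.07 − 0.0961 = -0.1661; denominator = 1 − 0.0961 = 0.9039
φ_{22} = -0.1661 / 0.9039 = -0.184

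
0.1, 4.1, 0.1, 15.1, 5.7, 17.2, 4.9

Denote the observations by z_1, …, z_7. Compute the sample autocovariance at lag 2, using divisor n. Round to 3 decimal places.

16.897

Mean z̄ = (0.1 + 4.1 + 0.1 + 15.1 + 5.7 + 17.2 + 4.9)/7 = 6.7429
Σ_{t=1}^{5}(z_t−z̄)(z_{t+2}−z̄) = 118.2820
γ_2 = 118.2820 / 7 = 16.897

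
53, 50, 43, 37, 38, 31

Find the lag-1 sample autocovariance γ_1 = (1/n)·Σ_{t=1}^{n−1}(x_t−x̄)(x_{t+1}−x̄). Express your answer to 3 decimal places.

Mean x̄ = (53 + 50 + 43 + 37 + 38 + 31)/6 = 42.0000
Σ_{t=1}^{5}(x_t−x̄)(x_{t+1}−x̄) = 155.0000
γ_1 = 155.0000 / 6 = 25.833

25.833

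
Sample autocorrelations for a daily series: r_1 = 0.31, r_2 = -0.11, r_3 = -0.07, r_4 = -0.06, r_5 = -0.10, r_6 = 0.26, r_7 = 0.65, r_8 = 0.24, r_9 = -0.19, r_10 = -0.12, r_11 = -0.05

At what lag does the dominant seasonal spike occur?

The largest autocorrelation is r_7 = 0.65; the remaining lags stay at or below 0.31.
The dominant spike at lag 7 indicates a seasonal period of 7.

7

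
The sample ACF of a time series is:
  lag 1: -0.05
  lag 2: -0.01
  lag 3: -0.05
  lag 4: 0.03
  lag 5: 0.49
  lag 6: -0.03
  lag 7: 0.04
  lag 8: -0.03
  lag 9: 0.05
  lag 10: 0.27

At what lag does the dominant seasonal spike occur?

The largest autocorrelation is r_5 = 0.49, with a weaker echo at lag 10 (0.27); the remaining lags stay at or below 0.05.
The dominant spike at lag 5 indicates a seasonal period of 5.

5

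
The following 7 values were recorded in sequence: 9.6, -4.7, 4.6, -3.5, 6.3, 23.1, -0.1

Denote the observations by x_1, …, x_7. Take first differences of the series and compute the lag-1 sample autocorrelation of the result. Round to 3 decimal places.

First differences Δx: -14.3, 9.3, -8.1, 9.8, 16.8, -23.2
Mean of differences = -1.6167
Numerator Σ(Δx_t−Δx̄)(Δx_{t+1}−Δx̄) = -470.4903
Denominator Σ(Δx_t−Δx̄)² = 1257.4283
r_1(Δx) = -470.4903 / 1257.4283 = -0.374

-0.374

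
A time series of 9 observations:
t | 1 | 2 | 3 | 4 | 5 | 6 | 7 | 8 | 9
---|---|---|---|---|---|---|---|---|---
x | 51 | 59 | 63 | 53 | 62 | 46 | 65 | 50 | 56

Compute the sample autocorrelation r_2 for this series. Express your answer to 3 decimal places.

0.409

Mean x̄ = (51 + 59 + 63 + 53 + 62 + 46 + 65 + 50 + 56)/9 = 56.1111
Σ(x_t−x̄)(x_{t+2}−x̄) = (-35.2099) + (-8.9877) + (40.5679) + (31.4568) + (52.3457) + (61.7901) + (-0.9877) = 140.9753
Denominator Σ(x_t−x̄)² = 344.8889
r_2 = 140.9753 / 344.8889 = 0.409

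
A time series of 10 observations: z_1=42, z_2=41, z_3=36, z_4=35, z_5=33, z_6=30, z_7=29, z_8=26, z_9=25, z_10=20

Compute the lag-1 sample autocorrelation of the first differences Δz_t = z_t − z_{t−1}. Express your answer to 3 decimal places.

-0.589

First differences Δz: -1, -5, -1, -2, -3, -1, -3, -1, -5
Mean of differences = -2.4444
Numerator Σ(Δz_t−Δz̄)(Δz_{t+1}−Δz̄) = -13.0864
Denominator Σ(Δz_t−Δz̄)² = 22.2222
r_1(Δz) = -13.0864 / 22.2222 = -0.589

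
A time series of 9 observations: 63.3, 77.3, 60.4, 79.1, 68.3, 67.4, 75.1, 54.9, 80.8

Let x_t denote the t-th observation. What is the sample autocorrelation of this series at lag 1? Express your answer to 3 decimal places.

Mean x̄ = (63.3 + 77.3 + 60.4 + 79.1 + 68.3 + 67.4 + 75.1 + 54.9 + 80.8)/9 = 69.6222
Numerator Σ_{t=1}^{8}(x_t−x̄)(x_{t+1}−x̄) = -473.7260
Denominator Σ(x_t−x̄)² = 652.1756
r_1 = -473.7260 / 652.1756 = -0.726

-0.726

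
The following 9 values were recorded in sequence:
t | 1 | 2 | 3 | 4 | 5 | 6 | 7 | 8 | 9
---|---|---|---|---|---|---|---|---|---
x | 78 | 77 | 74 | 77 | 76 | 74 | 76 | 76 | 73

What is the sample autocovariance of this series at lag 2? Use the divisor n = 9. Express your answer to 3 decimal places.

-0.691

Mean x̄ = (78 + 77 + 74 + 77 + 76 + 74 + 76 + 76 + 73)/9 = 75.6667
Σ_{t=1}^{7}(x_t−x̄)(x_{t+2}−x̄) = -6.2222
γ_2 = -6.2222 / 9 = -0.691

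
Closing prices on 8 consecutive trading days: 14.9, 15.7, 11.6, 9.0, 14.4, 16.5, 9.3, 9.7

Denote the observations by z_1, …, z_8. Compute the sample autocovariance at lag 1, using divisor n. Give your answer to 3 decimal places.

Mean z̄ = (14.9 + 15.7 + 11.6 + 9.0 + 14.4 + 16.5 + 9.3 + 9.7)/8 = 12.6375
Σ_{t=1}^{7}(z_t−z̄)(z_{t+1}−z̄) = 4.8348
γ_1 = 4.8348 / 8 = 0.604

0.604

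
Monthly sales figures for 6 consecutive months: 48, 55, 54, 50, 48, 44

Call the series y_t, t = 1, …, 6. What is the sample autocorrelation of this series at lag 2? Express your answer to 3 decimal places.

-0.181

Mean ȳ = (48 + 55 + 54 + 50 + 48 + 44)/6 = 49.8333
Deviations from mean: -1.8333, 5.1667, 4.1667, 0.1667, -1.8333, -5.8333
Σ(y_t−ȳ)(y_{t+2}−ȳ) = (-7.6389) + (0.8611) + (-7.6389) + (-0.9722) = -15.3889
Denominator Σ(y_t−ȳ)² = 84.8333
r_2 = -15.3889 / 84.8333 = -0.181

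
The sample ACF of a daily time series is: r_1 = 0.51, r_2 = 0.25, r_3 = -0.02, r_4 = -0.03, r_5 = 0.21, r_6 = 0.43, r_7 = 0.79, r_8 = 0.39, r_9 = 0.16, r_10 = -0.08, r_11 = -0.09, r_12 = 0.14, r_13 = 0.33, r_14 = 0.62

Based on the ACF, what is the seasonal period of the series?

7

The largest autocorrelation is r_7 = 0.79, with a weaker echo at lag 14 (0.62); the remaining lags stay at or below 0.51. The elevated value at lag 1 (0.51), dropping to 0.25 at lag 2, reflects decaying short-term dependence rather than seasonality.
The dominant spike at lag 7 indicates a seasonal period of 7.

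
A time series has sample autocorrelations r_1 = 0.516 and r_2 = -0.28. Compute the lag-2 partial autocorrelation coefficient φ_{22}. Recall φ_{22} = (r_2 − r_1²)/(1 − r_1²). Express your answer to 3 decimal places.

-0.744

φ_{22} = (r_2 − r_1²) / (1 − r_1²)
r_1² = (0.516)² = 0.266256
Numerator = -0.28 − 0.2663 = -0.5463; denominator = 1 − 0.2663 = 0.7337
φ_{22} = -0.5463 / 0.7337 = -0.744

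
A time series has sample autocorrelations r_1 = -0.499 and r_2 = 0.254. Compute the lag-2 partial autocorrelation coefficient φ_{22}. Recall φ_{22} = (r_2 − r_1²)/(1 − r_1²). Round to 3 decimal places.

0.007

φ_{22} = (r_2 − r_1²) / (1 − r_1²)
r_1² = (-0.499)² = 0.249001
Numerator = 0.254 − 0.2490 = 0.0050; denominator = 1 − 0.2490 = 0.7510
φ_{22} = 0.0050 / 0.7510 = 0.007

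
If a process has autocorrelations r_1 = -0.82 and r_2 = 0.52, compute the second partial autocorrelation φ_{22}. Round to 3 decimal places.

φ_{22} = (r_2 − r_1²) / (1 − r_1²)
r_1² = (-0.82)² = 0.6724
Numerator = 0.52 − 0.6724 = -0.1524; denominator = 1 − 0.6724 = 0.3276
φ_{22} = -0.1524 / 0.3276 = -0.465

-0.465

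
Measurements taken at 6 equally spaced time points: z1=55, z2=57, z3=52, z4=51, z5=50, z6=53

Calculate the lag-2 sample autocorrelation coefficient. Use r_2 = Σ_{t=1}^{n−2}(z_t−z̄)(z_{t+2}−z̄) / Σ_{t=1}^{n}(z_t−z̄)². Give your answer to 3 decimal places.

Mean z̄ = (55 + 57 + 52 + 51 + 50 + 53)/6 = 53.0000
Deviations from mean: 2.0000, 4.0000, -1.0000, -2.0000, -3.0000, 0.0000
Numerator Σ_{t=1}^{4}(z_t−z̄)(z_{t+2}−z̄) = -7.0000
Denominator Σ(z_t−z̄)² = 34.0000
r_2 = -7.0000 / 34.0000 = -0.206

-0.206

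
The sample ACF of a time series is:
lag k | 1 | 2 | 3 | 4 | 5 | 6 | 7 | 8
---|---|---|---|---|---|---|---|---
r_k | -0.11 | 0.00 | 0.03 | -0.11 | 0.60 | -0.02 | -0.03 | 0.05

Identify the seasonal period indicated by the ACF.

The largest autocorrelation is r_5 = 0.60; the remaining lags stay at or below 0.05.
The dominant spike at lag 5 indicates a seasonal period of 5.

5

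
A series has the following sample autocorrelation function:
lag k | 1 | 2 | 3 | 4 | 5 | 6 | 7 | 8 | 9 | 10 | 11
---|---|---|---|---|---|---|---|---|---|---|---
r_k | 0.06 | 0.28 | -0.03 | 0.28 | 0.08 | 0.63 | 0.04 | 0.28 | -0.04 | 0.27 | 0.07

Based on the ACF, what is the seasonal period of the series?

6

The largest autocorrelation is r_6 = 0.63; the remaining lags stay at or below 0.28.
The dominant spike at lag 6 indicates a seasonal period of 6.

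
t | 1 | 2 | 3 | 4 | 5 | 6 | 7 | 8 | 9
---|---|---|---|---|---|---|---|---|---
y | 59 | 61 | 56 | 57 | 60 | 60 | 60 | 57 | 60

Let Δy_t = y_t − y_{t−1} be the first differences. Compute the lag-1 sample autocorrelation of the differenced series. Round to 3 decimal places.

First differences Δy: 2, -5, 1, 3, 0, 0, -3, 3
Mean of differences = 0.1250
Numerator Σ(Δy_t−Δȳ)(Δy_{t+1}−Δȳ) = -20.5156
Denominator Σ(Δy_t−Δȳ)² = 56.8750
r_1(Δy) = -20.5156 / 56.8750 = -0.361

-0.361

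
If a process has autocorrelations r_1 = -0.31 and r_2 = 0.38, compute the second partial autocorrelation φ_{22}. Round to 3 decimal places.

φ_{22} = (r_2 − r_1²) / (1 − r_1²)
r_1² = (-0.31)² = 0.0961
Numerator = 0.38 − 0.0961 = 0.2839; denominator = 1 − 0.0961 = 0.9039
φ_{22} = 0.2839 / 0.9039 = 0.314

0.314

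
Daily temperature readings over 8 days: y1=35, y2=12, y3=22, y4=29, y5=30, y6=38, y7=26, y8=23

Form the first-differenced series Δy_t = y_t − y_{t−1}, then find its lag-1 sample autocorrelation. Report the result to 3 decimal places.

-0.210

First differences Δy: -23, 10, 7, 1, 8, -12, -3
Mean of differences = -1.7143
Numerator Σ(Δy_t−Δȳ)(Δy_{t+1}−Δȳ) = -183.9388
Denominator Σ(Δy_t−Δȳ)² = 875.4286
r_1(Δy) = -183.9388 / 875.4286 = -0.210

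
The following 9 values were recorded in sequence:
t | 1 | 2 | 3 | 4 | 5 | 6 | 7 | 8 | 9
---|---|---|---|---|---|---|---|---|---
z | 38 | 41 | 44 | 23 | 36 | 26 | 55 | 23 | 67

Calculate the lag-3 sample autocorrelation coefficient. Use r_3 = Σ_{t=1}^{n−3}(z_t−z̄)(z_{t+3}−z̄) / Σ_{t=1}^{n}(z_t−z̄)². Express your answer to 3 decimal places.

-0.352

Mean z̄ = (38 + 41 + 44 + 23 + 36 + 26 + 55 + 23 + 67)/9 = 39.2222
Σ(z_t−z̄)(z_{t+3}−z̄) = (19.8272) + (-5.7284) + (-63.1728) + (-255.9506) + (52.2716) + (-367.2840) = -620.0370
Denominator Σ(z_t−z̄)² = 1759.5556
r_3 = -620.0370 / 1759.5556 = -0.352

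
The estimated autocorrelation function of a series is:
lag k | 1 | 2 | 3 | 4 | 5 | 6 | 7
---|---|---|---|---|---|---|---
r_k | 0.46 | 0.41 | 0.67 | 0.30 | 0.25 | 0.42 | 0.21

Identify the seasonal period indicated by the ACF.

The largest autocorrelation is r_3 = 0.67; the remaining lags stay at or below 0.46. The elevated value at lag 1 (0.46), dropping to 0.41 at lag 2, reflects decaying short-term dependence rather than seasonality.
The dominant spike at lag 3 indicates a seasonal period of 3.

3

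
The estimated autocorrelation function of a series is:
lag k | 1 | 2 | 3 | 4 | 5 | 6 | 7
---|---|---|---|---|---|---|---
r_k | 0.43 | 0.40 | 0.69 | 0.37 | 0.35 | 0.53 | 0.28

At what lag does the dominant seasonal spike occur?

The largest autocorrelation is r_3 = 0.69, with a weaker echo at lag 6 (0.53); the remaining lags stay at or below 0.43. The elevated value at lag 1 (0.43), dropping to 0.40 at lag 2, reflects decaying short-term dependence rather than seasonality.
The dominant spike at lag 3 indicates a seasonal period of 3.

3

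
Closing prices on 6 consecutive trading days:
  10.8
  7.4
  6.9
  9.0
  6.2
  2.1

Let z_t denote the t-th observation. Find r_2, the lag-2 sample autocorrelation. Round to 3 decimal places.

-0.218

Mean z̄ = (10.8 + 7.4 + 6.9 + 9.0 + 6.2 + 2.1)/6 = 7.0667
Σ(z_t−z̄)(z_{t+2}−z̄) = (-0.6222) + (0.6444) + (0.1444) + (-9.6022) = -9.4356
Denominator Σ(z_t−z̄)² = 43.2333
r_2 = -9.4356 / 43.2333 = -0.218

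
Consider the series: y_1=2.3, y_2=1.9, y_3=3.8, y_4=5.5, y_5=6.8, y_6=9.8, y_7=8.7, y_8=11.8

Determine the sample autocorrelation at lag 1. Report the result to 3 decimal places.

0.590

Mean ȳ = (2.3 + 1.9 + 3.8 + 5.5 + 6.8 + 9.8 + 8.7 + 11.8)/8 = 6.3250
Deviations from mean: -4.0250, -4.4250, -2.5250, -0.8250, 0.4750, 3.4750, 2.3750, 5.4750
Σ(y_t−ȳ)(y_{t+1}−ȳ) = (17.8106) + (11.1731) + (2.0831) + (-0.3919) + (1.6506) + (8.2531) + (13.0031) = 53.5819
Denominator Σ(y_t−ȳ)² = 90.7550
r_1 = 53.5819 / 90.7550 = 0.590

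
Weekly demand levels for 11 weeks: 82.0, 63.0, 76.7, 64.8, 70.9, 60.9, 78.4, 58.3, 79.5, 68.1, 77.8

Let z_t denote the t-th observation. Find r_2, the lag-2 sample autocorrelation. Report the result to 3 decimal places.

0.655

Mean z̄ = (82.0 + 63.0 + 76.7 + 64.8 + 70.9 + 60.9 + 78.4 + 58.3 + 79.5 + 68.1 + 77.8)/11 = 70.9455
Numerator Σ_{t=1}^{9}(z_t−z̄)(z_{t+2}−z̄) = 458.9950
Denominator Σ(z_t−z̄)² = 700.8673
r_2 = 458.9950 / 700.8673 = 0.655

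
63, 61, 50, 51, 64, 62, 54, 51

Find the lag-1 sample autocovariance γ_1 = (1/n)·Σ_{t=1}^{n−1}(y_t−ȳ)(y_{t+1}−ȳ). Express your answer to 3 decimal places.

Mean ȳ = (63 + 61 + 50 + 51 + 64 + 62 + 54 + 51)/8 = 57.0000
Deviations: 6.0000, 4.0000, -7.0000, -6.0000, 7.0000, 5.0000, -3.0000, -6.0000
Σ_{t=1}^{7}(y_t−ȳ)(y_{t+1}−ȳ) = 34.0000
γ_1 = 34.0000 / 8 = 4.250

4.250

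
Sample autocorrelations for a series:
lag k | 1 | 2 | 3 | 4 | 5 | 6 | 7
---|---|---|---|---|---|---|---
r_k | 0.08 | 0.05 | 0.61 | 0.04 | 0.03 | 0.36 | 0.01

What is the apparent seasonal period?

3

The largest autocorrelation is r_3 = 0.61, with a weaker echo at lag 6 (0.36); the remaining lags stay at or below 0.08.
The dominant spike at lag 3 indicates a seasonal period of 3.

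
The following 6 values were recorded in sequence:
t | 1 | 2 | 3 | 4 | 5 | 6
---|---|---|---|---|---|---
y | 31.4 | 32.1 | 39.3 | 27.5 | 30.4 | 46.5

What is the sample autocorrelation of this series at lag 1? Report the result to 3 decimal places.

Mean ȳ = (31.4 + 32.1 + 39.3 + 27.5 + 30.4 + 46.5)/6 = 34.5333
Deviations from mean: -3.1333, -2.4333, 4.7667, -7.0333, -4.1333, 11.9667
Σ(y_t−ȳ)(y_{t+1}−ȳ) = (7.6244) + (-11.5989) + (-33.5256) + (29.0711) + (-49.4622) = -57.8911
Denominator Σ(y_t−ȳ)² = 248.2133
r_1 = -57.8911 / 248.2133 = -0.233

-0.233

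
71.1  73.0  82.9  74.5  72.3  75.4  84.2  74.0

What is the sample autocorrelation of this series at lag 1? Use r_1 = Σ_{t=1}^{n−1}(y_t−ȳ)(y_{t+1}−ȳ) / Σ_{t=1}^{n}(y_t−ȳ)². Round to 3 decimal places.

-0.175

Mean ȳ = (71.1 + 73.0 + 82.9 + 74.5 + 72.3 + 75.4 + 84.2 + 74.0)/8 = 75.9250
Deviations from mean: -4.8250, -2.9250, 6.9750, -1.4250, -3.6250, -0.5250, 8.2750, -1.9250
Σ(y_t−ȳ)(y_{t+1}−ȳ) = (14.1131) + (-20.4019) + (-9.9394) + (5.1656) + (1.9031) + (-4.3444) + (-15.9294) = -29.4331
Denominator Σ(y_t−ȳ)² = 168.1150
r_1 = -29.4331 / 168.1150 = -0.175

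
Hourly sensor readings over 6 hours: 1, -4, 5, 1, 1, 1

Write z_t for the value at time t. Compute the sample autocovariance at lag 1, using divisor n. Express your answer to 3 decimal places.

Mean z̄ = (1 − 4 + 5 + 1 + 1 + 1)/6 = 0.8333
Σ_{t=1}^{5}(z_t−z̄)(z_{t+1}−z̄) = -20.1944
γ_1 = -20.1944 / 6 = -3.366

-3.366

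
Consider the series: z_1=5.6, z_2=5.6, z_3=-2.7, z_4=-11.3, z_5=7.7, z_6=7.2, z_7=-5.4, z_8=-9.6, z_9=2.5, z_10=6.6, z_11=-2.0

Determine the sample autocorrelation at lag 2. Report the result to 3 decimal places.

Mean z̄ = (5.6 + 5.6 − 2.7 − 11.3 + 7.7 + 7.2 − 5.4 − 9.6 + 2.5 + 6.6 − 2.0)/11 = 0.3818
Numerator Σ_{t=1}^{9}(z_t−z̄)(z_{t+2}−z̄) = -368.9725
Denominator Σ(z_t−z̄)² = 482.3564
r_2 = -368.9725 / 482.3564 = -0.765

-0.765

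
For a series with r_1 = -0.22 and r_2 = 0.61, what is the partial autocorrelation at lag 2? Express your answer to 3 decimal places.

0.590

φ_{22} = (r_2 − r_1²) / (1 − r_1²)
r_1² = (-0.22)² = 0.0484
Numerator = 0.61 − 0.0484 = 0.5616; denominator = 1 − 0.0484 = 0.9516
φ_{22} = 0.5616 / 0.9516 = 0.590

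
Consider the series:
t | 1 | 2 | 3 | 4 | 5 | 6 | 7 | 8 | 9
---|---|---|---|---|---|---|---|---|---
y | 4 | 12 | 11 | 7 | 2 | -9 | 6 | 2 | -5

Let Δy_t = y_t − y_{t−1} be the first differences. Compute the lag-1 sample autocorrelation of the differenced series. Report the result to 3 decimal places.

First differences Δy: 8, -1, -4, -5, -11, 15, -4, -7
Mean of differences = -1.1250
Numerator Σ(Δy_t−Δȳ)(Δy_{t+1}−Δȳ) = -138.5156
Denominator Σ(Δy_t−Δȳ)² = 506.8750
r_1(Δy) = -138.5156 / 506.8750 = -0.273

-0.273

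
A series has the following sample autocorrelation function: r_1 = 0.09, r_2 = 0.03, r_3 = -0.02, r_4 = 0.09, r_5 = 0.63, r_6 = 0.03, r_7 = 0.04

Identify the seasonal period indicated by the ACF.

The largest autocorrelation is r_5 = 0.63; the remaining lags stay at or below 0.09.
The dominant spike at lag 5 indicates a seasonal period of 5.

5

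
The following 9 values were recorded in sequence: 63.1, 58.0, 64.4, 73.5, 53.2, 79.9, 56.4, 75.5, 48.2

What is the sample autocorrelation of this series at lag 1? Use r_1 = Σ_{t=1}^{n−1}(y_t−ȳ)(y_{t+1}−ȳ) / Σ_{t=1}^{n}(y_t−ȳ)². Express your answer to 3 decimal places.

-0.698

Mean ȳ = (63.1 + 58.0 + 64.4 + 73.5 + 53.2 + 79.9 + 56.4 + 75.5 + 48.2)/9 = 63.5778
Numerator Σ_{t=1}^{8}(y_t−ȳ)(y_{t+1}−ȳ) = -652.1916
Denominator Σ(y_t−ȳ)² = 934.7156
r_1 = -652.1916 / 934.7156 = -0.698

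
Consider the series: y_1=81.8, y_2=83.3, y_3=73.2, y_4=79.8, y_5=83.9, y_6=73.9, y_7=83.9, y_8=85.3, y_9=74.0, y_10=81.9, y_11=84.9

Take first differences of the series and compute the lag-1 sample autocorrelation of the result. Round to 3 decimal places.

First differences Δy: 1.5, -10.1, 6.6, 4.1, -10.0, 10.0, 1.4, -11.3, 7.9, 3.0
Mean of differences = 0.3100
Numerator Σ(Δy_t−Δȳ)(Δy_{t+1}−Δȳ) = -262.8021
Denominator Σ(Δy_t−Δȳ)² = 564.7290
r_1(Δy) = -262.8021 / 564.7290 = -0.465

-0.465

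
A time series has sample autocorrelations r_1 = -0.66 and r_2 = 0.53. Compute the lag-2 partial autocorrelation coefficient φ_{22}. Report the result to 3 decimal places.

φ_{22} = (r_2 − r_1²) / (1 − r_1²)
r_1² = (-0.66)² = 0.4356
Numerator = 0.53 − 0.4356 = 0.0944; denominator = 1 − 0.4356 = 0.5644
φ_{22} = 0.0944 / 0.5644 = 0.167

0.167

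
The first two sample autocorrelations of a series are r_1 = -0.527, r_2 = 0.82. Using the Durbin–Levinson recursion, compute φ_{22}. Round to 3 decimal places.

φ_{22} = (r_2 − r_1²) / (1 − r_1²)
r_1² = (-0.527)² = 0.277729
Numerator = 0.82 − 0.2777 = 0.5423; denominator = 1 − 0.2777 = 0.7223
φ_{22} = 0.5423 / 0.7223 = 0.751

0.751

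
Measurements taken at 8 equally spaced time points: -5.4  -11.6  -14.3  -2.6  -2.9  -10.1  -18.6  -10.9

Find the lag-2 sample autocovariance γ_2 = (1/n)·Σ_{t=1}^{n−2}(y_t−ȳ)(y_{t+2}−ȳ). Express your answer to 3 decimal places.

Mean ȳ = (-5.4 − 11.6 − 14.3 − 2.6 − 2.9 − 10.1 − 18.6 − 10.9)/8 = -9.5500
Σ_{t=1}^{6}(y_t−ȳ)(y_{t+2}−ȳ) = -128.8100
γ_2 = -128.8100 / 8 = -16.101

-16.101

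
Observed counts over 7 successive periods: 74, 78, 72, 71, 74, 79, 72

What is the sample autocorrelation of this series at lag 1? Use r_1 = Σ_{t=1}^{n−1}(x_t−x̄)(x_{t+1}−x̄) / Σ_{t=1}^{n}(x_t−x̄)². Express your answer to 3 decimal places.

Mean x̄ = (74 + 78 + 72 + 71 + 74 + 79 + 72)/7 = 74.2857
Deviations from mean: -0.2857, 3.7143, -2.2857, -3.2857, -0.2857, 4.7143, -2.2857
Σ(x_t−x̄)(x_{t+1}−x̄) = (-1.0612) + (-8.4898) + (7.5102) + (0.9388) + (-1.3469) + (-10.7755) = -13.2245
Denominator Σ(x_t−x̄)² = 57.4286
r_1 = -13.2245 / 57.4286 = -0.230

-0.230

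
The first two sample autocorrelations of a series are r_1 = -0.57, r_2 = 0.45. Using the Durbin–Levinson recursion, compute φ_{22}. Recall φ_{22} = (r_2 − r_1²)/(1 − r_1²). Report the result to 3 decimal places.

0.185

φ_{22} = (r_2 − r_1²) / (1 − r_1²)
r_1² = (-0.57)² = 0.3249
Numerator = 0.45 − 0.3249 = 0.1251; denominator = 1 − 0.3249 = 0.6751
φ_{22} = 0.1251 / 0.6751 = 0.185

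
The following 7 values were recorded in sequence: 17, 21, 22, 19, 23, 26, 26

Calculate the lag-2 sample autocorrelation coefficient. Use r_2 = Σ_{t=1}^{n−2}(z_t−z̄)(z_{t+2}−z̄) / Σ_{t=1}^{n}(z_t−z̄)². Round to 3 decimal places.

Mean z̄ = (17 + 21 + 22 + 19 + 23 + 26 + 26)/7 = 22.0000
Deviations from mean: -5.0000, -1.0000, 0.0000, -3.0000, 1.0000, 4.0000, 4.0000
Σ(z_t−z̄)(z_{t+2}−z̄) = (0.0000) + (3.0000) + (0.0000) + (-12.0000) + (4.0000) = -5.0000
Denominator Σ(z_t−z̄)² = 68.0000
r_2 = -5.0000 / 68.0000 = -0.074

-0.074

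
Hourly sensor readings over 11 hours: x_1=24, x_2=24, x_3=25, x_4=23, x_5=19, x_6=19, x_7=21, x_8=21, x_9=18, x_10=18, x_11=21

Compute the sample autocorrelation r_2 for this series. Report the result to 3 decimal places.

0.096

Mean x̄ = (24 + 24 + 25 + 23 + 19 + 19 + 21 + 21 + 18 + 18 + 21)/11 = 21.1818
Numerator Σ_{t=1}^{9}(x_t−x̄)(x_{t+2}−x̄) = 6.1157
Denominator Σ(x_t−x̄)² = 63.6364
r_2 = 6.1157 / 63.6364 = 0.096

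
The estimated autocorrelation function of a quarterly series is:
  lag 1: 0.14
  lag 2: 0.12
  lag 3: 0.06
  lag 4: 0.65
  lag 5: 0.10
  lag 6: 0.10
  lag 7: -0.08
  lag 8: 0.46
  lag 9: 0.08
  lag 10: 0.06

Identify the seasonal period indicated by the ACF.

4

The largest autocorrelation is r_4 = 0.65, with a weaker echo at lag 8 (0.46); the remaining lags stay at or below 0.14.
The dominant spike at lag 4 indicates a seasonal period of 4.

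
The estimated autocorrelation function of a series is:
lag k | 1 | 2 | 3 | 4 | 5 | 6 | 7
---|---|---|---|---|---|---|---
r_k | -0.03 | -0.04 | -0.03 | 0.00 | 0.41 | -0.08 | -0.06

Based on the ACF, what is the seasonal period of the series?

5

The largest autocorrelation is r_5 = 0.41; the remaining lags stay at or below 0.00.
The dominant spike at lag 5 indicates a seasonal period of 5.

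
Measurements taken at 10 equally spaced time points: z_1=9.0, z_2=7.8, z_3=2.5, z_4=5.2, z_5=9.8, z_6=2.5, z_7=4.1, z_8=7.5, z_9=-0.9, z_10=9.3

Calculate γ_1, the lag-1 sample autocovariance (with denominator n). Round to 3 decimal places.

-4.690

Mean z̄ = (9.0 + 7.8 + 2.5 + 5.2 + 9.8 + 2.5 + 4.1 + 7.5 − 0.9 + 9.3)/10 = 5.6800
Σ_{t=1}^{9}(z_t−z̄)(z_{t+1}−z̄) = -46.9024
γ_1 = -46.9024 / 10 = -4.690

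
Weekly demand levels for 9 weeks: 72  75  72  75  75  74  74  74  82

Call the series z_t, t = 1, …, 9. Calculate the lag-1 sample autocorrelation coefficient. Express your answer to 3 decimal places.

Mean z̄ = (72 + 75 + 72 + 75 + 75 + 74 + 74 + 74 + 82)/9 = 74.7778
Numerator Σ_{t=1}^{8}(z_t−z̄)(z_{t+1}−z̄) = -6.3827
Denominator Σ(z_t−z̄)² = 69.5556
r_1 = -6.3827 / 69.5556 = -0.092

-0.092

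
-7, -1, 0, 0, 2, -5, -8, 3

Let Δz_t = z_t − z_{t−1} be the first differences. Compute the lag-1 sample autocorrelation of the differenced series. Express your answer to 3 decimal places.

First differences Δz: 6, 1, 0, 2, -7, -3, 11
Mean of differences = 1.4286
Numerator Σ(Δz_t−Δz̄)(Δz_{t+1}−Δz̄) = -12.0408
Denominator Σ(Δz_t−Δz̄)² = 205.7143
r_1(Δz) = -12.0408 / 205.7143 = -0.059

-0.059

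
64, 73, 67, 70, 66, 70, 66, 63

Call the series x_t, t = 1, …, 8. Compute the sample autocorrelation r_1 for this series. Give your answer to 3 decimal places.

Mean x̄ = (64 + 73 + 67 + 70 + 66 + 70 + 66 + 63)/8 = 67.3750
Σ(x_t−x̄)(x_{t+1}−x̄) = (-18.9844) + (-2.1094) + (-0.9844) + (-3.6094) + (-3.6094) + (-3.6094) + (6.0156) = -26.8906
Denominator Σ(x_t−x̄)² = 79.8750
r_1 = -26.8906 / 79.8750 = -0.337

-0.337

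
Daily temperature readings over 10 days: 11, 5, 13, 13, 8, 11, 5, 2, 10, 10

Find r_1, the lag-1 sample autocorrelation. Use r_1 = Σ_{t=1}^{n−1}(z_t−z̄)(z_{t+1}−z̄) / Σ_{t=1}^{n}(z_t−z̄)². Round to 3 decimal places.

-0.008

Mean z̄ = (11 + 5 + 13 + 13 + 8 + 11 + 5 + 2 + 10 + 10)/10 = 8.8000
Numerator Σ_{t=1}^{9}(z_t−z̄)(z_{t+1}−z̄) = -1.0400
Denominator Σ(z_t−z̄)² = 123.6000
r_1 = -1.0400 / 123.6000 = -0.008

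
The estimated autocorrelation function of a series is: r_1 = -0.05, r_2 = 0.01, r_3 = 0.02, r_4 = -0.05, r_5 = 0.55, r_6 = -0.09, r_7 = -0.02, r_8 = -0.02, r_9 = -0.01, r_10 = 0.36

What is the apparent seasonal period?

The largest autocorrelation is r_5 = 0.55, with a weaker echo at lag 10 (0.36); the remaining lags stay at or below 0.02.
The dominant spike at lag 5 indicates a seasonal period of 5.

5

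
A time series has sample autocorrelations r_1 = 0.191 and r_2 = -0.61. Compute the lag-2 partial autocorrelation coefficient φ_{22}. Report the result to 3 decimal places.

-0.671

φ_{22} = (r_2 − r_1²) / (1 − r_1²)
r_1² = (0.191)² = 0.036481
Numerator = -0.61 − 0.0365 = -0.6465; denominator = 1 − 0.0365 = 0.9635
φ_{22} = -0.6465 / 0.9635 = -0.671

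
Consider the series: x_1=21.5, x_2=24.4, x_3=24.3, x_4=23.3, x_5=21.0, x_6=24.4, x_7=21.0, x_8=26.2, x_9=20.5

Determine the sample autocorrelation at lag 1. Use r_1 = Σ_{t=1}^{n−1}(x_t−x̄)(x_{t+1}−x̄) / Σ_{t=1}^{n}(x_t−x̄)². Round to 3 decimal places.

Mean x̄ = (21.5 + 24.4 + 24.3 + 23.3 + 21.0 + 24.4 + 21.0 + 26.2 + 20.5)/9 = 22.9556
Numerator Σ_{t=1}^{8}(x_t−x̄)(x_{t+1}−x̄) = -20.3320
Denominator Σ(x_t−x̄)² = 32.4222
r_1 = -20.3320 / 32.4222 = -0.627

-0.627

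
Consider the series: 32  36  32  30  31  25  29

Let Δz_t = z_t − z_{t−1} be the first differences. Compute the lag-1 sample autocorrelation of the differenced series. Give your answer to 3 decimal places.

-0.523

First differences Δz: 4, -4, -2, 1, -6, 4
Mean of differences = -0.5000
Numerator Σ(Δz_t−Δz̄)(Δz_{t+1}−Δz̄) = -45.7500
Denominator Σ(Δz_t−Δz̄)² = 87.5000
r_1(Δz) = -45.7500 / 87.5000 = -0.523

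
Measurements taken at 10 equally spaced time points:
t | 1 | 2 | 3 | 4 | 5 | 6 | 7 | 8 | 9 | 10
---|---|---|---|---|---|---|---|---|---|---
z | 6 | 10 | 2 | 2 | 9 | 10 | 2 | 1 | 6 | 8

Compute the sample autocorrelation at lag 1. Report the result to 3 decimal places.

Mean z̄ = (6 + 10 + 2 + 2 + 9 + 10 + 2 + 1 + 6 + 8)/10 = 5.6000
Numerator Σ_{t=1}^{9}(z_t−z̄)(z_{t+1}−z̄) = 1.4400
Denominator Σ(z_t−z̄)² = 116.4000
r_1 = 1.4400 / 116.4000 = 0.012

0.012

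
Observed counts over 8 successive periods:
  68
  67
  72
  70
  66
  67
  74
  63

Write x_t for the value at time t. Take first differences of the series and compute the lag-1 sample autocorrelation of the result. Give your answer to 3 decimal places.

First differences Δx: -1, 5, -2, -4, 1, 7, -11
Mean of differences = -0.7143
Numerator Σ(Δx_t−Δx̄)(Δx_{t+1}−Δx̄) = -76.5102
Denominator Σ(Δx_t−Δx̄)² = 213.4286
r_1(Δx) = -76.5102 / 213.4286 = -0.358

-0.358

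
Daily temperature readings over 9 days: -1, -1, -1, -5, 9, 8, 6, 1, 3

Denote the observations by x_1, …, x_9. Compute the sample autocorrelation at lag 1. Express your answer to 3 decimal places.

0.283

Mean x̄ = (-1 − 1 − 1 − 5 + 9 + 8 + 6 + 1 + 3)/9 = 2.1111
Numerator Σ_{t=1}^{8}(x_t−x̄)(x_{t+1}−x̄) = 50.6543
Denominator Σ(x_t−x̄)² = 178.8889
r_1 = 50.6543 / 178.8889 = 0.283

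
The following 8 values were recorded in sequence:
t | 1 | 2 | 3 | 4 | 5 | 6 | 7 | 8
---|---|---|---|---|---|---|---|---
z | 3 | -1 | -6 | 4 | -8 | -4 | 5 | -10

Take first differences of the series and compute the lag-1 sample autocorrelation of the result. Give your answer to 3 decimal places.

-0.496

First differences Δz: -4, -5, 10, -12, 4, 9, -15
Mean of differences = -1.8571
Numerator Σ(Δz_t−Δz̄)(Δz_{t+1}−Δz̄) = -289.3061
Denominator Σ(Δz_t−Δz̄)² = 582.8571
r_1(Δz) = -289.3061 / 582.8571 = -0.496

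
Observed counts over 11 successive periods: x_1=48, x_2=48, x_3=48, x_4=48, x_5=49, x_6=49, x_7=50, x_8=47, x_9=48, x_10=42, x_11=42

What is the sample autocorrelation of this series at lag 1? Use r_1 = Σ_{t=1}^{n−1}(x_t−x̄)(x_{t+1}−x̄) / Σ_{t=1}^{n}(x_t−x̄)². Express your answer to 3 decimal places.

Mean x̄ = (48 + 48 + 48 + 48 + 49 + 49 + 50 + 47 + 48 + 42 + 42)/11 = 47.1818
Numerator Σ_{t=1}^{10}(x_t−x̄)(x_{t+1}−x̄) = 33.8760
Denominator Σ(x_t−x̄)² = 71.6364
r_1 = 33.8760 / 71.6364 = 0.473

0.473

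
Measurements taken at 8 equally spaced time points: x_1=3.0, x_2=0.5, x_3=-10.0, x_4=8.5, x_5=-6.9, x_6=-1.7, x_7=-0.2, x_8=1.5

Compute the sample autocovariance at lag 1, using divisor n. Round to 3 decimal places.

Mean x̄ = (3.0 + 0.5 − 10.0 + 8.5 − 6.9 − 1.7 − 0.2 + 1.5)/8 = -0.6625
Σ_{t=1}^{7}(x_t−x̄)(x_{t+1}−x̄) = -142.3114
γ_1 = -142.3114 / 8 = -17.789

-17.789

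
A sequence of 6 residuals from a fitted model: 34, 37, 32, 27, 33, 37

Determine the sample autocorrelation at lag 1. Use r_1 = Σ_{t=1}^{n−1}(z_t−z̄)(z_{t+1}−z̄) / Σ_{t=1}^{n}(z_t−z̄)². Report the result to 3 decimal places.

Mean z̄ = (34 + 37 + 32 + 27 + 33 + 37)/6 = 33.3333
Deviations from mean: 0.6667, 3.6667, -1.3333, -6.3333, -0.3333, 3.6667
Numerator Σ_{t=1}^{5}(z_t−z̄)(z_{t+1}−z̄) = 6.8889
Denominator Σ(z_t−z̄)² = 69.3333
r_1 = 6.8889 / 69.3333 = 0.099

0.099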